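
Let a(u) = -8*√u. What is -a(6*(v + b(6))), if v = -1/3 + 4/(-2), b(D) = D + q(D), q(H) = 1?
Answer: 16*√7 ≈ 42.332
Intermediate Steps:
b(D) = 1 + D (b(D) = D + 1 = 1 + D)
v = -7/3 (v = -1*⅓ + 4*(-½) = -⅓ - 2 = -7/3 ≈ -2.3333)
-a(6*(v + b(6))) = -(-8)*√(6*(-7/3 + (1 + 6))) = -(-8)*√(6*(-7/3 + 7)) = -(-8)*√(6*(14/3)) = -(-8)*√28 = -(-8)*2*√7 = -(-16)*√7 = 16*√7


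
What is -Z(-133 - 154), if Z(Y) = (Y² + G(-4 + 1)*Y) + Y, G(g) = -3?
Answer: -82943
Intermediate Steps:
Z(Y) = Y² - 2*Y (Z(Y) = (Y² - 3*Y) + Y = Y² - 2*Y)
-Z(-133 - 154) = -(-133 - 154)*(-2 + (-133 - 154)) = -(-287)*(-2 - 287) = -(-287)*(-289) = -1*82943 = -82943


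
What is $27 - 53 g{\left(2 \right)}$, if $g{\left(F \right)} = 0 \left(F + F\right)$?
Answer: $27$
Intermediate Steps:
$g{\left(F \right)} = 0$ ($g{\left(F \right)} = 0 \cdot 2 F = 0$)
$27 - 53 g{\left(2 \right)} = 27 - 53 \cdot 0 = 27 - 0 = 27 + 0 = 27$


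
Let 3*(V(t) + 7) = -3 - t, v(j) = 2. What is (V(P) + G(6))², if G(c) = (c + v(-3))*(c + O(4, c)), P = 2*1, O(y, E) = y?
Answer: 45796/9 ≈ 5088.4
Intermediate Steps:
P = 2
V(t) = -8 - t/3 (V(t) = -7 + (-3 - t)/3 = -7 + (-1 - t/3) = -8 - t/3)
G(c) = (2 + c)*(4 + c) (G(c) = (c + 2)*(c + 4) = (2 + c)*(4 + c))
(V(P) + G(6))² = ((-8 - ⅓*2) + (8 + 6² + 6*6))² = ((-8 - ⅔) + (8 + 36 + 36))² = (-26/3 + 80)² = (214/3)² = 45796/9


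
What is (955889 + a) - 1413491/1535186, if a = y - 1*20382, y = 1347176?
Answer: 3504341570547/1535186 ≈ 2.2827e+6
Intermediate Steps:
a = 1326794 (a = 1347176 - 1*20382 = 1347176 - 20382 = 1326794)
(955889 + a) - 1413491/1535186 = (955889 + 1326794) - 1413491/1535186 = 2282683 - 1413491*1/1535186 = 2282683 - 1413491/1535186 = 3504341570547/1535186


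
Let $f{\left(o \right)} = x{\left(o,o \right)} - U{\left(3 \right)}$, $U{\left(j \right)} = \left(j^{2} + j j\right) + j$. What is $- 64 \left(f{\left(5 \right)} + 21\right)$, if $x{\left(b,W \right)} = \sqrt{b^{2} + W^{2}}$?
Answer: $- 320 \sqrt{2} \approx -452.55$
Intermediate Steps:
$x{\left(b,W \right)} = \sqrt{W^{2} + b^{2}}$
$U{\left(j \right)} = j + 2 j^{2}$ ($U{\left(j \right)} = \left(j^{2} + j^{2}\right) + j = 2 j^{2} + j = j + 2 j^{2}$)
$f{\left(o \right)} = -21 + \sqrt{2} \sqrt{o^{2}}$ ($f{\left(o \right)} = \sqrt{o^{2} + o^{2}} - 3 \left(1 + 2 \cdot 3\right) = \sqrt{2 o^{2}} - 3 \left(1 + 6\right) = \sqrt{2} \sqrt{o^{2}} - 3 \cdot 7 = \sqrt{2} \sqrt{o^{2}} - 21 = -21 + \sqrt{2} \sqrt{o^{2}}$)
$- 64 \left(f{\left(5 \right)} + 21\right) = - 64 \left(\left(-21 + \sqrt{2} \sqrt{5^{2}}\right) + 21\right) = - 64 \left(\left(-21 + \sqrt{2} \sqrt{25}\right) + 21\right) = - 64 \left(\left(-21 + \sqrt{2} \cdot 5\right) + 21\right) = - 64 \left(\left(-21 + 5 \sqrt{2}\right) + 21\right) = - 64 \cdot 5 \sqrt{2} = - 320 \sqrt{2}$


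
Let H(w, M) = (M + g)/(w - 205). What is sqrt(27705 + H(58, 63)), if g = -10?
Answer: sqrt(12217746)/21 ≈ 166.45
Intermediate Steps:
H(w, M) = (-10 + M)/(-205 + w) (H(w, M) = (M - 10)/(w - 205) = (-10 + M)/(-205 + w))
sqrt(27705 + H(58, 63)) = sqrt(27705 + (-10 + 63)/(-205 + 58)) = sqrt(27705 + 53/(-147)) = sqrt(27705 - 1/147*53) = sqrt(27705 - 53/147) = sqrt(4072582/147) = sqrt(12217746)/21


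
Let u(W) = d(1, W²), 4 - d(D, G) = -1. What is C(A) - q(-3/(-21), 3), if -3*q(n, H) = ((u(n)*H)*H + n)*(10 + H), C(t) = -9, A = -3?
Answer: 3919/21 ≈ 186.62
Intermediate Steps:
d(D, G) = 5 (d(D, G) = 4 - 1*(-1) = 4 + 1 = 5)
u(W) = 5
q(n, H) = -(10 + H)*(n + 5*H²)/3 (q(n, H) = -((5*H)*H + n)*(10 + H)/3 = -(5*H² + n)*(10 + H)/3 = -(n + 5*H²)*(10 + H)/3 = -(10 + H)*(n + 5*H²)/3)
C(A) - q(-3/(-21), 3) = -9 - (-50/3*3² - (-10)/(-21) - 5/3*3³ - ⅓*3*(-3/(-21))) = -9 - (-50/3*9 - (-10)*(-1)/21 - 5/3*27 - ⅓*3*(-3*(-1/21))) = -9 - (-150 - 10/3*⅐ - 45 - ⅓*3*⅐) = -9 - (-150 - 10/21 - 45 - ⅐) = -9 - 1*(-4108/21) = -9 + 4108/21 = 3919/21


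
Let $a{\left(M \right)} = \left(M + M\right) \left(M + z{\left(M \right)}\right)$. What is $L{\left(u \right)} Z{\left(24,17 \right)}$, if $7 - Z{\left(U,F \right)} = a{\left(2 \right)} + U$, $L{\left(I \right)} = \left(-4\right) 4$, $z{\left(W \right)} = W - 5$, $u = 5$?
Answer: $208$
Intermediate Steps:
$z{\left(W \right)} = -5 + W$
$L{\left(I \right)} = -16$
$a{\left(M \right)} = 2 M \left(-5 + 2 M\right)$ ($a{\left(M \right)} = \left(M + M\right) \left(M + \left(-5 + M\right)\right) = 2 M \left(-5 + 2 M\right)$)
$Z{\left(U,F \right)} = 11 - U$ ($Z{\left(U,F \right)} = 7 - \left(2 \cdot 2 \left(-5 + 2 \cdot 2\right) + U\right) = 7 - \left(2 \cdot 2 \left(-5 + 4\right) + U\right) = 7 - \left(2 \cdot 2 \left(-1\right) + U\right) = 7 - \left(-4 + U\right) = 11 - U$)
$L{\left(u \right)} Z{\left(24,17 \right)} = - 16 \left(11 - 24\right) = \left(-16\right) \left(-13\right) = 208$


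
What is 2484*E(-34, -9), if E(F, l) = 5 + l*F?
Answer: 772524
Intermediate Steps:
E(F, l) = 5 + F*l
2484*E(-34, -9) = 2484*(5 - 34*(-9)) = 2484*(5 + 306) = 2484*311 = 772524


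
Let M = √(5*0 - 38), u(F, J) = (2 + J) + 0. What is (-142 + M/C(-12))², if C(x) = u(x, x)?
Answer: (1420 + I*√38)²/100 ≈ 20164.0 + 175.07*I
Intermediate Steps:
u(F, J) = 2 + J
M = I*√38 (M = √(0 - 38) = √(-38) = I*√38 ≈ 6.1644*I)
C(x) = 2 + x
(-142 + M/C(-12))² = (-142 + (I*√38)/(2 - 12))² = (-142 + (I*√38)/(-10))² = (-142 + (I*√38)*(-⅒))² = (-142 - I*√38/10)²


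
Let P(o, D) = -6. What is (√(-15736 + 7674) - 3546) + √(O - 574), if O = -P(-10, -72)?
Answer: -3546 + I*√8062 + 2*I*√142 ≈ -3546.0 + 113.62*I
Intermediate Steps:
O = 6 (O = -1*(-6) = 6)
(√(-15736 + 7674) - 3546) + √(O - 574) = (√(-15736 + 7674) - 3546) + √(6 - 574) = (√(-8062) - 3546) + √(-568) = (I*√8062 - 3546) + 2*I*√142 = (-3546 + I*√8062) + 2*I*√142 = -3546 + I*√8062 + 2*I*√142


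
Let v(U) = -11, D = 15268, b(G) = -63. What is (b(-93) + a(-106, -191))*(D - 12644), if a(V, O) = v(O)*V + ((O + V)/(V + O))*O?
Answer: 2393088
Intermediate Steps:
a(V, O) = O - 11*V (a(V, O) = -11*V + ((O + V)/(V + O))*O = -11*V + ((O + V)/(O + V))*O = -11*V + 1*O = -11*V + O = O - 11*V)
(b(-93) + a(-106, -191))*(D - 12644) = (-63 + (-191 - 11*(-106)))*(15268 - 12644) = (-63 + (-191 + 1166))*2624 = (-63 + 975)*2624 = 912*2624 = 2393088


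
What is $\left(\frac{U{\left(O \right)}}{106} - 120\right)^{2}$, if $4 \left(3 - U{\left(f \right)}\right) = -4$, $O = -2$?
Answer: $\frac{40424164}{2809} \approx 14391.0$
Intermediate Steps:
$U{\left(f \right)} = 4$ ($U{\left(f \right)} = 3 - -1 = 3 + 1 = 4$)
$\left(\frac{U{\left(O \right)}}{106} - 120\right)^{2} = \left(\frac{4}{106} - 120\right)^{2} = \left(4 \cdot \frac{1}{106} - 120\right)^{2} = \left(\frac{2}{53} - 120\right)^{2} = \left(- \frac{6358}{53}\right)^{2} = \frac{40424164}{2809}$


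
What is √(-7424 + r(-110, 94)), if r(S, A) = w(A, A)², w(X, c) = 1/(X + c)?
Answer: I*√262393855/188 ≈ 86.163*I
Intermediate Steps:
r(S, A) = 1/(4*A²) (r(S, A) = (1/(A + A))² = (1/(2*A))² = 1/(4*A²))
√(-7424 + r(-110, 94)) = √(-7424 + (¼)/94²) = √(-7424 + (¼)*(1/8836)) = √(-7424 + 1/35344) = √(-262393855/35344) = I*√262393855/188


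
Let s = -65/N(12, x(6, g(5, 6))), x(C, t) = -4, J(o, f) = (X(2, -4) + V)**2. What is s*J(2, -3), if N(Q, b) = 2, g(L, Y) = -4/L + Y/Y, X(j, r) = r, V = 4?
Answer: 0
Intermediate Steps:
g(L, Y) = 1 - 4/L (g(L, Y) = -4/L + 1 = 1 - 4/L)
J(o, f) = 0 (J(o, f) = (-4 + 4)**2 = 0**2 = 0)
s = -65/2 ≈ -32.500
s*J(2, -3) = -65/2*0 = 0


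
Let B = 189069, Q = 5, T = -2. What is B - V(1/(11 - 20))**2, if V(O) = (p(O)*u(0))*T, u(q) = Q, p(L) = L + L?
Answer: 15314189/81 ≈ 1.8906e+5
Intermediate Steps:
p(L) = 2*L
u(q) = 5
V(O) = -20*O (V(O) = ((2*O)*5)*(-2) = (10*O)*(-2) = -20*O)
B - V(1/(11 - 20))**2 = 189069 - (-20/(11 - 20))**2 = 189069 - (-20/(-9))**2 = 189069 - (-20*(-1/9))**2 = 189069 - (20/9)**2 = 189069 - 1*400/81 = 189069 - 400/81 = 15314189/81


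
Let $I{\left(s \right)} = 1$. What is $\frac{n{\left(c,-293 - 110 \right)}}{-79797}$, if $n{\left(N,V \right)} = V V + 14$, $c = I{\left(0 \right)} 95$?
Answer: $- \frac{54141}{26599} \approx -2.0355$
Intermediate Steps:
$c = 95$ ($c = 1 \cdot 95 = 95$)
$n{\left(N,V \right)} = 14 + V^{2}$ ($n{\left(N,V \right)} = V^{2} + 14 = 14 + V^{2}$)
$\frac{n{\left(c,-293 - 110 \right)}}{-79797} = \frac{14 + \left(-293 - 110\right)^{2}}{-79797} = \left(14 + \left(-293 - 110\right)^{2}\right) \left(- \frac{1}{79797}\right) = \left(14 + \left(-403\right)^{2}\right) \left(- \frac{1}{79797}\right) = \left(14 + 162409\right) \left(- \frac{1}{79797}\right) = 162423 \left(- \frac{1}{79797}\right) = - \frac{54141}{26599}$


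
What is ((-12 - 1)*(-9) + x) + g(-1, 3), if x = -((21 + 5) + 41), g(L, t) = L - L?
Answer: 50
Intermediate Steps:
g(L, t) = 0
x = -67 (x = -(26 + 41) = -1*67 = -67)
((-12 - 1)*(-9) + x) + g(-1, 3) = ((-12 - 1)*(-9) - 67) + 0 = (-13*(-9) - 67) + 0 = (117 - 67) + 0 = 50 + 0 = 50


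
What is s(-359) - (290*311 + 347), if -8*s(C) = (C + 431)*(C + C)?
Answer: -84075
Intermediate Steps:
s(C) = -C*(431 + C)/4 (s(C) = -(C + 431)*(C + C)/8 = -(431 + C)*2*C/8 = -C*(431 + C)/4)
s(-359) - (290*311 + 347) = -¼*(-359)*(431 - 359) - (290*311 + 347) = -¼*(-359)*72 - (90190 + 347) = 6462 - 1*90537 = 6462 - 90537 = -84075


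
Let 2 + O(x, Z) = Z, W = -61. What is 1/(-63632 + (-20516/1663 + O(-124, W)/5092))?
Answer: -8467996/538940093713 ≈ -1.5712e-5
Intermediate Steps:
O(x, Z) = -2 + Z
1/(-63632 + (-20516/1663 + O(-124, W)/5092)) = 1/(-63632 + (-20516/1663 + (-2 - 61)/5092)) = 1/(-63632 + (-20516*1/1663 - 63*1/5092)) = 1/(-63632 + (-20516/1663 - 63/5092)) = 1/(-63632 - 104572241/8467996) = 1/(-538940093713/8467996) = -8467996/538940093713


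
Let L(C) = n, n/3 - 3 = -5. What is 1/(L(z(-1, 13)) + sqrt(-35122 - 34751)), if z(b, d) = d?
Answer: -2/23303 - I*sqrt(69873)/69909 ≈ -8.5826e-5 - 0.0037811*I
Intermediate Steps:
n = -6 (n = 9 + 3*(-5) = 9 - 15 = -6)
L(C) = -6
1/(L(z(-1, 13)) + sqrt(-35122 - 34751)) = 1/(-6 + sqrt(-35122 - 34751)) = 1/(-6 + sqrt(-69873)) = 1/(-6 + I*sqrt(69873))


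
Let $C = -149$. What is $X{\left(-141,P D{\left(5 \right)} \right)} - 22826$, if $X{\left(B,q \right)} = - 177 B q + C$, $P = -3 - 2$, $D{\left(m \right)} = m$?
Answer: $-646900$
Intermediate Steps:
$P = -5$
$X{\left(B,q \right)} = -149 - 177 B q$ ($X{\left(B,q \right)} = - 177 B q - 149 = -149 - 177 B q$)
$X{\left(-141,P D{\left(5 \right)} \right)} - 22826 = \left(-149 - - 24957 \left(\left(-5\right) 5\right)\right) - 22826 = \left(-149 - \left(-24957\right) \left(-25\right)\right) - 22826 = \left(-149 - 623925\right) - 22826 = -624074 - 22826 = -646900$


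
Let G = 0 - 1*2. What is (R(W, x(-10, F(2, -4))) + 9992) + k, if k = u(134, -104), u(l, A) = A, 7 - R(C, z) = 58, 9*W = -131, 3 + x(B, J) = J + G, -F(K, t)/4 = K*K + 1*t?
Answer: 9837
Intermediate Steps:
G = -2 (G = 0 - 2 = -2)
F(K, t) = -4*t - 4*K² (F(K, t) = -4*(K*K + 1*t) = -4*(K² + t) = -4*(t + K²) = -4*t - 4*K²)
x(B, J) = -5 + J (x(B, J) = -3 + (J - 2) = -3 + (-2 + J) = -5 + J)
W = -131/9 (W = (⅑)*(-131) = -131/9 ≈ -14.556)
R(C, z) = -51 (R(C, z) = 7 - 1*58 = 7 - 58 = -51)
k = -104
(R(W, x(-10, F(2, -4))) + 9992) + k = (-51 + 9992) - 104 = 9941 - 104 = 9837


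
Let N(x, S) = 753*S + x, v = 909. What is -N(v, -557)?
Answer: 418512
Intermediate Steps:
N(x, S) = x + 753*S
-N(v, -557) = -(909 + 753*(-557)) = -(909 - 419421) = -1*(-418512) = 418512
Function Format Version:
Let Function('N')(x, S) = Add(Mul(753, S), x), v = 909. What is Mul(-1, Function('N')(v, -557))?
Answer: 418512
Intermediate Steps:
Function('N')(x, S) = Add(x, Mul(753, S))
Mul(-1, Function('N')(v, -557)) = Mul(-1, Add(909, Mul(753, -557))) = Mul(-1, Add(909, -419421)) = Mul(-1, -418512) = 418512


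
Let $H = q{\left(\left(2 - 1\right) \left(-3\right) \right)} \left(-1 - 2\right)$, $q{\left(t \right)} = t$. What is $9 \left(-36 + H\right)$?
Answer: $-243$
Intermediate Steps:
$H = 9$ ($H = \left(2 - 1\right) \left(-3\right) \left(-1 - 2\right) = 1 \left(-3\right) \left(-3\right) = \left(-3\right) \left(-3\right) = 9$)
$9 \left(-36 + H\right) = 9 \left(-36 + 9\right) = 9 \left(-27\right) = -243$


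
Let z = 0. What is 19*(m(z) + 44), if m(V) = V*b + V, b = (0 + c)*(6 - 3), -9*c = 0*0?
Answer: 836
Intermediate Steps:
c = 0 (c = -0*0 = -⅑*0 = 0)
b = 0 (b = (0 + 0)*(6 - 3) = 0*3 = 0)
m(V) = V (m(V) = V*0 + V = 0 + V = V)
19*(m(z) + 44) = 19*(0 + 44) = 19*44 = 836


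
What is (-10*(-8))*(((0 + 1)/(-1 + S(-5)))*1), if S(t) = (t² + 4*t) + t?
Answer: -80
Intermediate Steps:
S(t) = t² + 5*t
(-10*(-8))*(((0 + 1)/(-1 + S(-5)))*1) = (-10*(-8))*(((0 + 1)/(-1 - 5*(5 - 5)))*1) = 80*((1/(-1 - 5*0))*1) = 80*((1/(-1 + 0))*1) = 80*((1/(-1))*1) = 80*((1*(-1))*1) = 80*(-1*1) = 80*(-1) = -80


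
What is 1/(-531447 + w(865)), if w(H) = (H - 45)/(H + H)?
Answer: -173/91940249 ≈ -1.8817e-6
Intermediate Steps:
w(H) = (-45 + H)/(2*H) (w(H) = (-45 + H)/((2*H)) = (-45 + H)*(1/(2*H)) = (-45 + H)/(2*H))
1/(-531447 + w(865)) = 1/(-531447 + (1/2)*(-45 + 865)/865) = 1/(-531447 + (1/2)*(1/865)*820) = 1/(-531447 + 82/173) = 1/(-91940249/173) = -173/91940249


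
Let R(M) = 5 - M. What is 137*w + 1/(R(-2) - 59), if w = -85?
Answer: -605541/52 ≈ -11645.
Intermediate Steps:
137*w + 1/(R(-2) - 59) = 137*(-85) + 1/((5 - 1*(-2)) - 59) = -11645 + 1/((5 + 2) - 59) = -11645 + 1/(7 - 59) = -11645 + 1/(-52) = -11645 - 1/52 = -605541/52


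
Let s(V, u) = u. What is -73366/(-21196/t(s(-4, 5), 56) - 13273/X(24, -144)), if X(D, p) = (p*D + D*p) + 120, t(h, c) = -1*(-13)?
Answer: 6477924336/143790683 ≈ 45.051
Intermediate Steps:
t(h, c) = 13
X(D, p) = 120 + 2*D*p (X(D, p) = (D*p + D*p) + 120 = 2*D*p + 120 = 120 + 2*D*p)
-73366/(-21196/t(s(-4, 5), 56) - 13273/X(24, -144)) = -73366/(-21196/13 - 13273/(120 + 2*24*(-144))) = -73366/(-21196*1/13 - 13273/(120 - 6912)) = -73366/(-21196/13 - 13273/(-6792)) = -73366/(-21196/13 - 13273*(-1/6792)) = -73366/(-21196/13 + 13273/6792) = -73366/(-143790683/88296) = -73366*(-88296/143790683) = 6477924336/143790683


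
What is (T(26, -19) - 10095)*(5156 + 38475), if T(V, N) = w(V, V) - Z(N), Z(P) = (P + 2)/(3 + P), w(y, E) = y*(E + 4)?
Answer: -6503505967/16 ≈ -4.0647e+8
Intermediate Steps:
w(y, E) = y*(4 + E)
Z(P) = (2 + P)/(3 + P)
T(V, N) = V*(4 + V) - (2 + N)/(3 + N)
(T(26, -19) - 10095)*(5156 + 38475) = ((-2 - 1*(-19) + 26*(3 - 19)*(4 + 26))/(3 - 19) - 10095)*(5156 + 38475) = ((-2 + 19 + 26*(-16)*30)/(-16) - 10095)*43631 = (-(-2 + 19 - 12480)/16 - 10095)*43631 = (-1/16*(-12463) - 10095)*43631 = (12463/16 - 10095)*43631 = -149057/16*43631 = -6503505967/16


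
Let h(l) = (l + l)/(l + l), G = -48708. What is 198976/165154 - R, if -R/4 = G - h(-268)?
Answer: -16088872884/82577 ≈ -1.9483e+5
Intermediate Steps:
h(l) = 1 (h(l) = (2*l)/((2*l)) = (2*l)*(1/(2*l)) = 1)
R = 194836 (R = -4*(-48708 - 1*1) = -4*(-48708 - 1) = -4*(-48709) = 194836)
198976/165154 - R = 198976/165154 - 1*194836 = 198976*(1/165154) - 194836 = 99488/82577 - 194836 = -16088872884/82577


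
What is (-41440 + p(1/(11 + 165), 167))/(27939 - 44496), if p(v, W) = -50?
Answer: 13830/5519 ≈ 2.5059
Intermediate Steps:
(-41440 + p(1/(11 + 165), 167))/(27939 - 44496) = (-41440 - 50)/(27939 - 44496) = -41490/(-16557) = -41490*(-1/16557) = 13830/5519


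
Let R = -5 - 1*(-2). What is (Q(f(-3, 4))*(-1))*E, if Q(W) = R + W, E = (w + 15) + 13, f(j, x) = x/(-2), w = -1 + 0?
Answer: 135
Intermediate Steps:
R = -3 (R = -5 + 2 = -3)
w = -1
f(j, x) = -x/2 (f(j, x) = x*(-½) = -x/2)
E = 27 (E = (-1 + 15) + 13 = 14 + 13 = 27)
Q(W) = -3 + W
(Q(f(-3, 4))*(-1))*E = ((-3 - ½*4)*(-1))*27 = ((-3 - 2)*(-1))*27 = -5*(-1)*27 = 5*27 = 135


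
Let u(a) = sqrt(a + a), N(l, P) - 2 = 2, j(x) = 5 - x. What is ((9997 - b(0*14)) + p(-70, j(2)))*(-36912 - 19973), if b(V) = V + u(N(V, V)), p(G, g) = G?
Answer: -564697395 + 113770*sqrt(2) ≈ -5.6454e+8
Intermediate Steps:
N(l, P) = 4 (N(l, P) = 2 + 2 = 4)
u(a) = sqrt(2)*sqrt(a) (u(a) = sqrt(2*a) = sqrt(2)*sqrt(a))
b(V) = V + 2*sqrt(2) (b(V) = V + sqrt(2)*sqrt(4) = V + sqrt(2)*2 = V + 2*sqrt(2))
((9997 - b(0*14)) + p(-70, j(2)))*(-36912 - 19973) = ((9997 - (0*14 + 2*sqrt(2))) - 70)*(-36912 - 19973) = ((9997 - (0 + 2*sqrt(2))) - 70)*(-56885) = ((9997 - 2*sqrt(2)) - 70)*(-56885) = (9927 - 2*sqrt(2))*(-56885) = -564697395 + 113770*sqrt(2)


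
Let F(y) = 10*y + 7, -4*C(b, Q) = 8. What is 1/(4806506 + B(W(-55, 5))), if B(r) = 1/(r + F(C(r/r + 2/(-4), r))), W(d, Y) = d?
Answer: 68/326842407 ≈ 2.0805e-7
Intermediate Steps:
C(b, Q) = -2 (C(b, Q) = -1/4*8 = -2)
F(y) = 7 + 10*y
B(r) = 1/(-13 + r) (B(r) = 1/(r + (7 + 10*(-2))) = 1/(r + (7 - 20)) = 1/(r - 13) = 1/(-13 + r))
1/(4806506 + B(W(-55, 5))) = 1/(4806506 + 1/(-13 - 55)) = 1/(4806506 + 1/(-68)) = 1/(4806506 - 1/68) = 1/(326842407/68) = 68/326842407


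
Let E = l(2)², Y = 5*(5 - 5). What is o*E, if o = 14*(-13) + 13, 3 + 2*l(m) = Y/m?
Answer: -1521/4 ≈ -380.25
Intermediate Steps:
Y = 0 (Y = 5*0 = 0)
l(m) = -3/2 (l(m) = -3/2 + (0/m)/2 = -3/2 + (½)*0 = -3/2 + 0 = -3/2)
o = -169 (o = -182 + 13 = -169)
E = 9/4 (E = (-3/2)² = 9/4 ≈ 2.2500)
o*E = -169*9/4 = -1521/4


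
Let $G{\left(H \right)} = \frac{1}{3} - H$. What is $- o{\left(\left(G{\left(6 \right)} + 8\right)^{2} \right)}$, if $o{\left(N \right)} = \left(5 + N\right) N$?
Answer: $- \frac{4606}{81} \approx -56.864$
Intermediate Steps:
$G{\left(H \right)} = \frac{1}{3} - H$
$o{\left(N \right)} = N \left(5 + N\right)$
$- o{\left(\left(G{\left(6 \right)} + 8\right)^{2} \right)} = - \left(\left(\frac{1}{3} - 6\right) + 8\right)^{2} \left(5 + \left(\left(\frac{1}{3} - 6\right) + 8\right)^{2}\right) = - \left(- \frac{17}{3} + 8\right)^{2} \left(5 + \left(- \frac{17}{3} + 8\right)^{2}\right) = - \left(\frac{7}{3}\right)^{2} \left(5 + \left(\frac{7}{3}\right)^{2}\right) = - \frac{49 \left(5 + \frac{49}{9}\right)}{9} = - \frac{49 \cdot 94}{9 \cdot 9} = \left(-1\right) \frac{4606}{81} = - \frac{4606}{81}$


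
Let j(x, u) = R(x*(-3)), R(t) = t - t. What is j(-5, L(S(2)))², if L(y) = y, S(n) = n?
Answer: 0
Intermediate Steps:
R(t) = 0
j(x, u) = 0
j(-5, L(S(2)))² = 0² = 0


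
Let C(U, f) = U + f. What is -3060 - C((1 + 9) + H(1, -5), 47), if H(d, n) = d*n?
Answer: -3112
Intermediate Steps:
-3060 - C((1 + 9) + H(1, -5), 47) = -3060 - (((1 + 9) + 1*(-5)) + 47) = -3060 - ((10 - 5) + 47) = -3060 - (5 + 47) = -3060 - 1*52 = -3060 - 52 = -3112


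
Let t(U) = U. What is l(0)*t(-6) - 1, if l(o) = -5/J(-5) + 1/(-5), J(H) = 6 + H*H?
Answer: 181/155 ≈ 1.1677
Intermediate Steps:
J(H) = 6 + H**2
l(o) = -56/155 (l(o) = -5/(6 + (-5)**2) + 1/(-5) = -5/(6 + 25) + 1*(-1/5) = -5/31 - 1/5 = -56/155)
l(0)*t(-6) - 1 = -56/155*(-6) - 1 = 336/155 - 1 = 181/155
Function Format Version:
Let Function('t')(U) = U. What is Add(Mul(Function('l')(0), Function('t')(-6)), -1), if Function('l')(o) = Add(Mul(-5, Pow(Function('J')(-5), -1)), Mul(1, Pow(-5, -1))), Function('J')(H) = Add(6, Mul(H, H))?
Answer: Rational(181, 155) ≈ 1.1677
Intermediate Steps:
Function('J')(H) = Add(6, Pow(H, 2))
Function('l')(o) = Rational(-56, 155) (Function('l')(o) = Add(Mul(-5, Pow(Add(6, Pow(-5, 2)), -1)), Mul(1, Pow(-5, -1))) = Add(Mul(-5, Pow(Add(6, 25), -1)), Mul(1, Rational(-1, 5))) = Add(Mul(-5, Pow(31, -1)), Rational(-1, 5)) = Add(Mul(-5, Rational(1, 31)), Rational(-1, 5)) = Add(Rational(-5, 31), Rational(-1, 5)) = Rational(-56, 155))
Add(Mul(Function('l')(0), Function('t')(-6)), -1) = Add(Mul(Rational(-56, 155), -6), -1) = Add(Rational(336, 155), -1) = Rational(181, 155)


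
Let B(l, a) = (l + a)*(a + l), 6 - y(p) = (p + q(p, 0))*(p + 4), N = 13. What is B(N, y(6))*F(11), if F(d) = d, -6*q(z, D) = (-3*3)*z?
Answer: 188771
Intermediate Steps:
q(z, D) = 3*z/2 (q(z, D) = -(-3*3)*z/6 = -(-3)*z/2 = 3*z/2)
y(p) = 6 - 5*p*(4 + p)/2 (y(p) = 6 - (p + 3*p/2)*(p + 4) = 6 - 5*p/2*(4 + p) = 6 - 5*p*(4 + p)/2)
B(l, a) = (a + l)**2 (B(l, a) = (a + l)*(a + l) = (a + l)**2)
B(N, y(6))*F(11) = ((6 - 10*6 - 5/2*6**2) + 13)**2*11 = ((6 - 60 - 5/2*36) + 13)**2*11 = ((6 - 60 - 90) + 13)**2*11 = (-144 + 13)**2*11 = (-131)**2*11 = 17161*11 = 188771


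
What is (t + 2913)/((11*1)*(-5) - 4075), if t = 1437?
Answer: -435/413 ≈ -1.0533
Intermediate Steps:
(t + 2913)/((11*1)*(-5) - 4075) = (1437 + 2913)/((11*1)*(-5) - 4075) = 4350/(11*(-5) - 4075) = 4350/(-55 - 4075) = 4350/(-4130) = 4350*(-1/4130) = -435/413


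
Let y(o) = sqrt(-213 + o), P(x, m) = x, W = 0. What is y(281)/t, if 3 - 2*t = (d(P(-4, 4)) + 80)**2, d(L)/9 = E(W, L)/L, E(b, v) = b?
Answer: -4*sqrt(17)/6397 ≈ -0.0025782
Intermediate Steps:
d(L) = 0 (d(L) = 9*(0/L) = 9*0 = 0)
t = -6397/2 (t = 3/2 - (0 + 80)**2/2 = 3/2 - 1/2*80**2 = 3/2 - 1/2*6400 = 3/2 - 3200 = -6397/2 ≈ -3198.5)
y(281)/t = sqrt(-213 + 281)/(-6397/2) = sqrt(68)*(-2/6397) = (2*sqrt(17))*(-2/6397) = -4*sqrt(17)/6397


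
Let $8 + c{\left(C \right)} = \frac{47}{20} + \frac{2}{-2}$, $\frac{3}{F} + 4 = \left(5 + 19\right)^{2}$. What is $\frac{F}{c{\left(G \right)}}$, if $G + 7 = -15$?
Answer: $- \frac{15}{19019} \approx -0.00078868$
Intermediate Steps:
$G = -22$ ($G = -7 - 15 = -22$)
$F = \frac{3}{572}$ ($F = \frac{3}{-4 + \left(5 + 19\right)^{2}} = \frac{3}{-4 + 24^{2}} = \frac{3}{-4 + 576} = \frac{3}{572} \approx 0.0052448$)
$c{\left(C \right)} = - \frac{133}{20}$ ($c{\left(C \right)} = -8 + \left(\frac{47}{20} + \frac{2}{-2}\right) = -8 + \left(47 \cdot \frac{1}{20} + 2 \left(- \frac{1}{2}\right)\right) = -8 + \left(\frac{47}{20} - 1\right) = -8 + \frac{27}{20} = - \frac{133}{20}$)
$\frac{F}{c{\left(G \right)}} = \frac{3}{572 \left(- \frac{133}{20}\right)} = \frac{3}{572} \left(- \frac{20}{133}\right) = - \frac{15}{19019}$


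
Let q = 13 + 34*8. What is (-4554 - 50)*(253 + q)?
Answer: -2476952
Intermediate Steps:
q = 285 (q = 13 + 272 = 285)
(-4554 - 50)*(253 + q) = (-4554 - 50)*(253 + 285) = -4604*538 = -2476952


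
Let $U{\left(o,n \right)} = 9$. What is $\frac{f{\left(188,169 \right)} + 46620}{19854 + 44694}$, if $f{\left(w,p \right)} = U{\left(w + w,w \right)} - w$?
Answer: $\frac{46441}{64548} \approx 0.71948$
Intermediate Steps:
$f{\left(w,p \right)} = 9 - w$
$\frac{f{\left(188,169 \right)} + 46620}{19854 + 44694} = \frac{\left(9 - 188\right) + 46620}{19854 + 44694} = \frac{\left(9 - 188\right) + 46620}{64548} = \left(-179 + 46620\right) \frac{1}{64548} = 46441 \cdot \frac{1}{64548} = \frac{46441}{64548}$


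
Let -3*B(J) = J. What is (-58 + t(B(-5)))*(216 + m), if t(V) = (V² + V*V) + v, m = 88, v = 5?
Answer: -129808/9 ≈ -14423.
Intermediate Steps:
B(J) = -J/3
t(V) = 5 + 2*V² (t(V) = (V² + V*V) + 5 = (V² + V²) + 5 = 2*V² + 5 = 5 + 2*V²)
(-58 + t(B(-5)))*(216 + m) = (-58 + (5 + 2*(-⅓*(-5))²))*(216 + 88) = (-58 + (5 + 2*(5/3)²))*304 = (-58 + (5 + 2*(25/9)))*304 = (-58 + (5 + 50/9))*304 = (-58 + 95/9)*304 = -427/9*304 = -129808/9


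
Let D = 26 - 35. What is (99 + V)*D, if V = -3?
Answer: -864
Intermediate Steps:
D = -9
(99 + V)*D = (99 - 3)*(-9) = 96*(-9) = -864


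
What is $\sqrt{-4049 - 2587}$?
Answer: $2 i \sqrt{1659} \approx 81.462 i$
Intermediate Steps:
$\sqrt{-4049 - 2587} = \sqrt{-6636} = 2 i \sqrt{1659}$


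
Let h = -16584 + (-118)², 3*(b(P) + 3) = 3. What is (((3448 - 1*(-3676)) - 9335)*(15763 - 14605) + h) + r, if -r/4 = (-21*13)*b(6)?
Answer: -2565182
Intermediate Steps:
b(P) = -2 (b(P) = -3 + (⅓)*3 = -3 + 1 = -2)
r = -2184 (r = -4*(-21*13)*(-2) = -(-1092)*(-2) = -4*546 = -2184)
h = -2660 (h = -16584 + 13924 = -2660)
(((3448 - 1*(-3676)) - 9335)*(15763 - 14605) + h) + r = (((3448 - 1*(-3676)) - 9335)*(15763 - 14605) - 2660) - 2184 = (((3448 + 3676) - 9335)*1158 - 2660) - 2184 = ((7124 - 9335)*1158 - 2660) - 2184 = (-2211*1158 - 2660) - 2184 = (-2560338 - 2660) - 2184 = -2562998 - 2184 = -2565182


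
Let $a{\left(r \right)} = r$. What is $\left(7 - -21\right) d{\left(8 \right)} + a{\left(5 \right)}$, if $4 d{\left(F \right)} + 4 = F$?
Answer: $33$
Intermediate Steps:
$d{\left(F \right)} = -1 + \frac{F}{4}$
$\left(7 - -21\right) d{\left(8 \right)} + a{\left(5 \right)} = \left(7 - -21\right) \left(-1 + \frac{1}{4} \cdot 8\right) + 5 = \left(7 + 21\right) \left(-1 + 2\right) + 5 = 28 \cdot 1 + 5 = 28 + 5 = 33$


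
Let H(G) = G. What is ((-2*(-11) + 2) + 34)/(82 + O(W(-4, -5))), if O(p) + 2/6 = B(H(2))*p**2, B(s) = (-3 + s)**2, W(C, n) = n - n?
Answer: 174/245 ≈ 0.71020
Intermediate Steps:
W(C, n) = 0
O(p) = -1/3 + p**2 (O(p) = -1/3 + (-3 + 2)**2*p**2 = -1/3 + (-1)**2*p**2 = -1/3 + 1*p**2 = -1/3 + p**2)
((-2*(-11) + 2) + 34)/(82 + O(W(-4, -5))) = ((-2*(-11) + 2) + 34)/(82 + (-1/3 + 0**2)) = ((22 + 2) + 34)/(82 + (-1/3 + 0)) = (24 + 34)/(82 - 1/3) = 58/(245/3) = 58*(3/245) = 174/245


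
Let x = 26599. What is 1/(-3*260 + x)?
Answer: 1/25819 ≈ 3.8731e-5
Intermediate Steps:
1/(-3*260 + x) = 1/(-3*260 + 26599) = 1/(-780 + 26599) = 1/25819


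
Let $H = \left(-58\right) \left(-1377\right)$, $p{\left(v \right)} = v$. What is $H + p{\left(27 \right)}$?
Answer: $79893$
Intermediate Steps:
$H = 79866$
$H + p{\left(27 \right)} = 79866 + 27 = 79893$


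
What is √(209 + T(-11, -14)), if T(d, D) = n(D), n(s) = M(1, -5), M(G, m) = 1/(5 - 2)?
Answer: 2*√471/3 ≈ 14.468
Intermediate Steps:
M(G, m) = ⅓ (M(G, m) = 1/3 = ⅓)
n(s) = ⅓
T(d, D) = ⅓
√(209 + T(-11, -14)) = √(209 + ⅓) = √(628/3) = 2*√471/3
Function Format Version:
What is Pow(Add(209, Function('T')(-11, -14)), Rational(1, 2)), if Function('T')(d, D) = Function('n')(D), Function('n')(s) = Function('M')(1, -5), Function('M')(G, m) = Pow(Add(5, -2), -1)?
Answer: Mul(Rational(2, 3), Pow(471, Rational(1, 2))) ≈ 14.468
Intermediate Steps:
Function('M')(G, m) = Rational(1, 3) (Function('M')(G, m) = Pow(3, -1) = Rational(1, 3))
Function('n')(s) = Rational(1, 3)
Function('T')(d, D) = Rational(1, 3)
Pow(Add(209, Function('T')(-11, -14)), Rational(1, 2)) = Pow(Add(209, Rational(1, 3)), Rational(1, 2)) = Pow(Rational(628, 3), Rational(1, 2)) = Mul(Rational(2, 3), Pow(471, Rational(1, 2)))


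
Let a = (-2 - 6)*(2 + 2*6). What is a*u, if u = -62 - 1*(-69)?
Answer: -784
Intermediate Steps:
a = -112 (a = -8*(2 + 12) = -8*14 = -112)
u = 7 (u = -62 + 69 = 7)
a*u = -112*7 = -784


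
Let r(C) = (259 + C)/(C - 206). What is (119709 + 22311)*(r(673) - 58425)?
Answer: -3874808776860/467 ≈ -8.2972e+9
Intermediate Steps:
r(C) = (259 + C)/(-206 + C)
(119709 + 22311)*(r(673) - 58425) = (119709 + 22311)*((259 + 673)/(-206 + 673) - 58425) = 142020*(932/467 - 58425) = 142020*(-27283543/467) = -3874808776860/467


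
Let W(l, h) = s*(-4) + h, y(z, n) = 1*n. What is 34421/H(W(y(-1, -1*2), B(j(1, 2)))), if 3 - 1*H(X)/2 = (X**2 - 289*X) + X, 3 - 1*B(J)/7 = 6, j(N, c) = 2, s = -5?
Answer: -34421/572 ≈ -60.177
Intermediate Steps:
B(J) = -21 (B(J) = 21 - 7*6 = 21 - 42 = -21)
y(z, n) = n
W(l, h) = 20 + h (W(l, h) = -5*(-4) + h = 20 + h)
H(X) = 6 - 2*X**2 + 576*X (H(X) = 6 - 2*((X**2 - 289*X) + X) = 6 - 2*(X**2 - 288*X) = 6 + (-2*X**2 + 576*X) = 6 - 2*X**2 + 576*X)
34421/H(W(y(-1, -1*2), B(j(1, 2)))) = 34421/(6 - 2*(20 - 21)**2 + 576*(20 - 21)) = 34421/(6 - 2*(-1)**2 + 576*(-1)) = 34421/(6 - 2*1 - 576) = 34421/(6 - 2 - 576) = 34421/(-572) = 34421*(-1/572) = -34421/572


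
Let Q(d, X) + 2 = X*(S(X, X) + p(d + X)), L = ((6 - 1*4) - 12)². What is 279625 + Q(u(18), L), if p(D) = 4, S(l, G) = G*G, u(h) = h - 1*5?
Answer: 1280023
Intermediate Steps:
u(h) = -5 + h (u(h) = h - 5 = -5 + h)
S(l, G) = G²
L = 100 (L = ((6 - 4) - 12)² = (2 - 12)² = (-10)² = 100)
Q(d, X) = -2 + X*(4 + X²) (Q(d, X) = -2 + X*(X² + 4) = -2 + X*(4 + X²))
279625 + Q(u(18), L) = 279625 + (-2 + 100³ + 4*100) = 279625 + (-2 + 1000000 + 400) = 279625 + 1000398 = 1280023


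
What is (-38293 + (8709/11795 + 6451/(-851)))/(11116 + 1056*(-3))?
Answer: -384436388871/79778407660 ≈ -4.8188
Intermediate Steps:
(-38293 + (8709/11795 + 6451/(-851)))/(11116 + 1056*(-3)) = (-38293 + (8709*(1/11795) + 6451*(-1/851)))/(11116 - 3168) = (-38293 + (8709/11795 - 6451/851))/7948 = (-38293 - 68678186/10037545)*(1/7948) = -384436388871/10037545*1/7948 = -384436388871/79778407660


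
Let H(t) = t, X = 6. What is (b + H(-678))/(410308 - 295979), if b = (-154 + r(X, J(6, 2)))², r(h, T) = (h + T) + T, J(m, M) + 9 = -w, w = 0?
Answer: 26878/114329 ≈ 0.23509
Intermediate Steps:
J(m, M) = -9 (J(m, M) = -9 - 1*0 = -9 + 0 = -9)
r(h, T) = h + 2*T (r(h, T) = (T + h) + T = h + 2*T)
b = 27556 (b = (-154 + (6 + 2*(-9)))² = (-154 + (6 - 18))² = (-154 - 12)² = (-166)² = 27556)
(b + H(-678))/(410308 - 295979) = (27556 - 678)/(410308 - 295979) = 26878/114329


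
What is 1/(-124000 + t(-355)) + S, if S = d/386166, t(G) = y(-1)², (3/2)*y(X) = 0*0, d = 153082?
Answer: 9490890917/23942292000 ≈ 0.39641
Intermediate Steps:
y(X) = 0 (y(X) = 2*(0*0)/3 = (⅔)*0 = 0)
t(G) = 0 (t(G) = 0² = 0)
S = 76541/193083 (S = 153082/386166 = 153082*(1/386166) = 76541/193083 ≈ 0.39641)
1/(-124000 + t(-355)) + S = 1/(-124000 + 0) + 76541/193083 = 1/(-124000) + 76541/193083 = -1/124000 + 76541/193083 = 9490890917/23942292000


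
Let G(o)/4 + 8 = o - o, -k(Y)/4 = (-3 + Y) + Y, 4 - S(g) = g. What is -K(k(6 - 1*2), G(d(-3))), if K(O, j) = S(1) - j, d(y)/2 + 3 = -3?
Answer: -35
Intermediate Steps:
S(g) = 4 - g
k(Y) = 12 - 8*Y (k(Y) = -4*((-3 + Y) + Y) = -4*(-3 + 2*Y) = 12 - 8*Y)
d(y) = -12 (d(y) = -6 + 2*(-3) = -6 - 6 = -12)
G(o) = -32 (G(o) = -32 + 4*(o - o) = -32 + 4*0 = -32 + 0 = -32)
K(O, j) = 3 - j (K(O, j) = (4 - 1*1) - j = (4 - 1) - j = 3 - j)
-K(k(6 - 1*2), G(d(-3))) = -(3 - 1*(-32)) = -(3 + 32) = -1*35 = -35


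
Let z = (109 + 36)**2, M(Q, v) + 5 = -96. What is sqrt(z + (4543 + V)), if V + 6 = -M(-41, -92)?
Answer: sqrt(25663) ≈ 160.20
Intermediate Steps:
M(Q, v) = -101 (M(Q, v) = -5 - 96 = -101)
z = 21025 (z = 145**2 = 21025)
V = 95 (V = -6 - 1*(-101) = -6 + 101 = 95)
sqrt(z + (4543 + V)) = sqrt(21025 + (4543 + 95)) = sqrt(21025 + 4638) = sqrt(25663)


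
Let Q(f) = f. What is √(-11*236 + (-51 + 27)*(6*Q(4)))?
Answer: 2*I*√793 ≈ 56.32*I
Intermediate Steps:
√(-11*236 + (-51 + 27)*(6*Q(4))) = √(-11*236 + (-51 + 27)*(6*4)) = √(-2596 - 24*24) = √(-2596 - 576) = √(-3172) = 2*I*√793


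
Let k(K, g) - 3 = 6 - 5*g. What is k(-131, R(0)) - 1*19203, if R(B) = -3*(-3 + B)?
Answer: -19239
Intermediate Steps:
R(B) = 9 - 3*B
k(K, g) = 9 - 5*g (k(K, g) = 3 + (6 - 5*g) = 9 - 5*g)
k(-131, R(0)) - 1*19203 = (9 - 5*(9 - 3*0)) - 1*19203 = (9 - 5*(9 + 0)) - 19203 = (9 - 5*9) - 19203 = (9 - 45) - 19203 = -36 - 19203 = -19239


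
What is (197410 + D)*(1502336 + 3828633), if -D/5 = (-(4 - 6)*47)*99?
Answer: 804336602720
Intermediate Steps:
D = -46530 (D = -5*-(4 - 6)*47*99 = -5*-1*(-2)*47*99 = -5*2*47*99 = -470*99 = -5*9306 = -46530)
(197410 + D)*(1502336 + 3828633) = (197410 - 46530)*(1502336 + 3828633) = 150880*5330969 = 804336602720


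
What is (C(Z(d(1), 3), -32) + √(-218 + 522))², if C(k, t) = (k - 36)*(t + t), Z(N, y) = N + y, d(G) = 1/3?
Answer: 39340720/9 + 50176*√19/3 ≈ 4.4441e+6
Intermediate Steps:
d(G) = ⅓
C(k, t) = 2*t*(-36 + k) (C(k, t) = (-36 + k)*(2*t) = 2*t*(-36 + k))
(C(Z(d(1), 3), -32) + √(-218 + 522))² = (2*(-32)*(-36 + (⅓ + 3)) + √(-218 + 522))² = (2*(-32)*(-36 + 10/3) + √304)² = (2*(-32)*(-98/3) + 4*√19)² = (6272/3 + 4*√19)²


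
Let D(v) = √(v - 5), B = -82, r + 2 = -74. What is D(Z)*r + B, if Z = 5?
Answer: -82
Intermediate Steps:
r = -76 (r = -2 - 74 = -76)
D(v) = √(-5 + v)
D(Z)*r + B = √(-5 + 5)*(-76) - 82 = √0*(-76) - 82 = 0*(-76) - 82 = 0 - 82 = -82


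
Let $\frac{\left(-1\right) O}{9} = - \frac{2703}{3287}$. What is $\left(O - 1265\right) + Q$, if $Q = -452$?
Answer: $- \frac{5619452}{3287} \approx -1709.6$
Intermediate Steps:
$O = \frac{24327}{3287}$ ($O = - 9 \left(- \frac{2703}{3287}\right) = - 9 \left(\left(-2703\right) \frac{1}{3287}\right) = \left(-9\right) \left(- \frac{2703}{3287}\right) = \frac{24327}{3287} \approx 7.401$)
$\left(O - 1265\right) + Q = \left(\frac{24327}{3287} - 1265\right) - 452 = - \frac{4133728}{3287} - 452 = - \frac{5619452}{3287}$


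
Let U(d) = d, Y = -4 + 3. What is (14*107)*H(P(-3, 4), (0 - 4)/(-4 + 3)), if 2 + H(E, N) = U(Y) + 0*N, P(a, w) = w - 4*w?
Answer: -4494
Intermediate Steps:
P(a, w) = -3*w
Y = -1
H(E, N) = -3 (H(E, N) = -2 + (-1 + 0*N) = -2 + (-1 + 0) = -2 - 1 = -3)
(14*107)*H(P(-3, 4), (0 - 4)/(-4 + 3)) = (14*107)*(-3) = 1498*(-3) = -4494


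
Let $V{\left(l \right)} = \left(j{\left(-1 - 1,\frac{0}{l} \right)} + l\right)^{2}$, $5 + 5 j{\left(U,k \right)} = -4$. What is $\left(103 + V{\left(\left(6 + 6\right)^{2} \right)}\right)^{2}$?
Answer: $\frac{258161545216}{625} \approx 4.1306 \cdot 10^{8}$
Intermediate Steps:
$j{\left(U,k \right)} = - \frac{9}{5}$ ($j{\left(U,k \right)} = -1 + \frac{1}{5} \left(-4\right) = -1 - \frac{4}{5} = - \frac{9}{5}$)
$V{\left(l \right)} = \left(- \frac{9}{5} + l\right)^{2}$
$\left(103 + V{\left(\left(6 + 6\right)^{2} \right)}\right)^{2} = \left(103 + \frac{\left(-9 + 5 \left(6 + 6\right)^{2}\right)^{2}}{25}\right)^{2} = \left(103 + \frac{\left(-9 + 5 \cdot 12^{2}\right)^{2}}{25}\right)^{2} = \left(103 + \frac{\left(-9 + 5 \cdot 144\right)^{2}}{25}\right)^{2} = \left(103 + \frac{\left(-9 + 720\right)^{2}}{25}\right)^{2} = \left(103 + \frac{711^{2}}{25}\right)^{2} = \left(103 + \frac{1}{25} \cdot 505521\right)^{2} = \left(103 + \frac{505521}{25}\right)^{2} = \left(\frac{508096}{25}\right)^{2} = \frac{258161545216}{625}$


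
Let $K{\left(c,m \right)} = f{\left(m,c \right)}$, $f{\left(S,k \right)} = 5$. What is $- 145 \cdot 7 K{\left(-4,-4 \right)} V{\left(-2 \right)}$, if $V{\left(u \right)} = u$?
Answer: $10150$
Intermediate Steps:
$K{\left(c,m \right)} = 5$
$- 145 \cdot 7 K{\left(-4,-4 \right)} V{\left(-2 \right)} = - 145 \cdot 7 \cdot 5 \left(-2\right) = - 145 \cdot 35 \left(-2\right) = \left(-145\right) \left(-70\right) = 10150$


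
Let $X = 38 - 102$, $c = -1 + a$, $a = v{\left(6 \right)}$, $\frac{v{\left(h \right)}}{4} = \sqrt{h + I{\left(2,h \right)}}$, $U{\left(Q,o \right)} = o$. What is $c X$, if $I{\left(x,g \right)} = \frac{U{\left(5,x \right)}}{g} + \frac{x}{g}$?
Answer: $64 - \frac{512 \sqrt{15}}{3} \approx -596.99$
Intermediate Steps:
$I{\left(x,g \right)} = \frac{2 x}{g}$ ($I{\left(x,g \right)} = \frac{x}{g} + \frac{x}{g} = \frac{2 x}{g}$)
$v{\left(h \right)} = 4 \sqrt{h + \frac{4}{h}}$ ($v{\left(h \right)} = 4 \sqrt{h + 2 \cdot 2 \frac{1}{h}} = 4 \sqrt{h + \frac{4}{h}}$)
$a = \frac{8 \sqrt{15}}{3}$ ($a = 4 \sqrt{6 + \frac{4}{6}} = 4 \sqrt{6 + 4 \cdot \frac{1}{6}} = 4 \sqrt{6 + \frac{2}{3}} = 4 \sqrt{\frac{20}{3}} = 4 \frac{2 \sqrt{15}}{3} = \frac{8 \sqrt{15}}{3} \approx 10.328$)
$c = -1 + \frac{8 \sqrt{15}}{3} \approx 9.328$
$X = -64$ ($X = 38 - 102 = -64$)
$c X = \left(-1 + \frac{8 \sqrt{15}}{3}\right) \left(-64\right) = 64 - \frac{512 \sqrt{15}}{3}$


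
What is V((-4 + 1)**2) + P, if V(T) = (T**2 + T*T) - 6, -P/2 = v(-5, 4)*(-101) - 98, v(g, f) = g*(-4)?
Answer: 4392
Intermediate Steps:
v(g, f) = -4*g
P = 4236 (P = -2*(-4*(-5)*(-101) - 98) = -2*(20*(-101) - 98) = -2*(-2020 - 98) = -2*(-2118) = 4236)
V(T) = -6 + 2*T**2 (V(T) = (T**2 + T**2) - 6 = 2*T**2 - 6 = -6 + 2*T**2)
V((-4 + 1)**2) + P = (-6 + 2*((-4 + 1)**2)**2) + 4236 = (-6 + 2*((-3)**2)**2) + 4236 = (-6 + 2*9**2) + 4236 = (-6 + 2*81) + 4236 = (-6 + 162) + 4236 = 156 + 4236 = 4392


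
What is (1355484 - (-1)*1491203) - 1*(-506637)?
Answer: 3353324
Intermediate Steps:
(1355484 - (-1)*1491203) - 1*(-506637) = (1355484 - 1*(-1491203)) + 506637 = (1355484 + 1491203) + 506637 = 2846687 + 506637 = 3353324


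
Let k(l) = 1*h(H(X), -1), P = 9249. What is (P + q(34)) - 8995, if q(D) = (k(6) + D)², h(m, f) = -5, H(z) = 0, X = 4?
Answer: 1095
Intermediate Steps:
k(l) = -5 (k(l) = 1*(-5) = -5)
q(D) = (-5 + D)²
(P + q(34)) - 8995 = (9249 + (-5 + 34)²) - 8995 = (9249 + 29²) - 8995 = (9249 + 841) - 8995 = 10090 - 8995 = 1095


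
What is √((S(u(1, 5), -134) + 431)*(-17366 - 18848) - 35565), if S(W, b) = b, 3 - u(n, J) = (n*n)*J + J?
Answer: 7*I*√220227 ≈ 3285.0*I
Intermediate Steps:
u(n, J) = 3 - J - J*n² (u(n, J) = 3 - ((n*n)*J + J) = 3 - (n²*J + J) = 3 - (J*n² + J) = 3 - (J + J*n²) = 3 + (-J - J*n²) = 3 - J - J*n²)
√((S(u(1, 5), -134) + 431)*(-17366 - 18848) - 35565) = √((-134 + 431)*(-17366 - 18848) - 35565) = √(297*(-36214) - 35565) = √(-10755558 - 35565) = √(-10791123) = 7*I*√220227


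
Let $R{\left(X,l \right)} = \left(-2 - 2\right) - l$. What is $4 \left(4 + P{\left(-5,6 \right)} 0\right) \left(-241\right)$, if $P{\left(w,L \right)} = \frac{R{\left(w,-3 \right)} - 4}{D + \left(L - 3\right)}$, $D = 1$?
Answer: $-3856$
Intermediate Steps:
$R{\left(X,l \right)} = -4 - l$ ($R{\left(X,l \right)} = \left(-2 - 2\right) - l = -4 - l$)
$P{\left(w,L \right)} = - \frac{5}{-2 + L}$ ($P{\left(w,L \right)} = \frac{\left(-4 - -3\right) - 4}{1 + \left(L - 3\right)} = \frac{\left(-4 + 3\right) - 4}{1 + \left(-3 + L\right)} = \frac{-1 - 4}{-2 + L} = - \frac{5}{-2 + L}$)
$4 \left(4 + P{\left(-5,6 \right)} 0\right) \left(-241\right) = 4 \left(4 + - \frac{5}{-2 + 6} \cdot 0\right) \left(-241\right) = 4 \left(4 + - \frac{5}{4} \cdot 0\right) \left(-241\right) = 4 \left(4 + \left(-5\right) \frac{1}{4} \cdot 0\right) \left(-241\right) = 4 \left(4 - 0\right) \left(-241\right) = 4 \left(4 + 0\right) \left(-241\right) = 4 \cdot 4 \left(-241\right) = 16 \left(-241\right) = -3856$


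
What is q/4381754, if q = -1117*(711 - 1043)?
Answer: 185422/2190877 ≈ 0.084634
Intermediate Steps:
q = 370844 (q = -1117*(-332) = 370844)
q/4381754 = 370844/4381754 = 370844*(1/4381754) = 185422/2190877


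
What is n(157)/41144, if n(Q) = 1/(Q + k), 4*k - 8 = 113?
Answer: 1/7704214 ≈ 1.2980e-7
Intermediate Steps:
k = 121/4 (k = 2 + (¼)*113 = 2 + 113/4 = 121/4 ≈ 30.250)
n(Q) = 1/(121/4 + Q) (n(Q) = 1/(Q + 121/4) = 1/(121/4 + Q))
n(157)/41144 = (4/(121 + 4*157))/41144 = (4/(121 + 628))*(1/41144) = (4/749)*(1/41144) = 1/7704214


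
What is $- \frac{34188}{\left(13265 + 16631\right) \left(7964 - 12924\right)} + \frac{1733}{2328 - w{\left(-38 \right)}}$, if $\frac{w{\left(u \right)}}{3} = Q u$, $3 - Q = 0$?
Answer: $\frac{173694413}{267512640} \approx 0.64929$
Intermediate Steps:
$Q = 3$ ($Q = 3 - 0 = 3 + 0 = 3$)
$w{\left(u \right)} = 9 u$ ($w{\left(u \right)} = 3 \cdot 3 u = 9 u$)
$- \frac{34188}{\left(13265 + 16631\right) \left(7964 - 12924\right)} + \frac{1733}{2328 - w{\left(-38 \right)}} = - \frac{34188}{\left(13265 + 16631\right) \left(7964 - 12924\right)} + \frac{1733}{2328 - 9 \left(-38\right)} = - \frac{34188}{29896 \left(-4960\right)} + \frac{1733}{2328 - -342} = - \frac{34188}{-148284160} + \frac{1733}{2328 + 342} = \left(-34188\right) \left(- \frac{1}{148284160}\right) + \frac{1733}{2670} = \frac{231}{1001920} + 1733 \cdot \frac{1}{2670} = \frac{231}{1001920} + \frac{1733}{2670} = \frac{173694413}{267512640}$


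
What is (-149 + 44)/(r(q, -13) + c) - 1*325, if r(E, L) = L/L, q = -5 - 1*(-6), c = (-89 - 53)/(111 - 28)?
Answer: -10460/59 ≈ -177.29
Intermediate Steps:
c = -142/83 ≈ -1.7108
q = 1 (q = -5 + 6 = 1)
r(E, L) = 1
(-149 + 44)/(r(q, -13) + c) - 1*325 = (-149 + 44)/(1 - 142/83) - 1*325 = -105/(-59/83) - 325 = -105*(-83/59) - 325 = 8715/59 - 325 = -10460/59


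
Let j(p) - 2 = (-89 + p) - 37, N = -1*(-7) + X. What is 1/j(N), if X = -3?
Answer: -1/120 ≈ -0.0083333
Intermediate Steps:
N = 4 (N = -1*(-7) - 3 = 7 - 3 = 4)
j(p) = -124 + p (j(p) = 2 + ((-89 + p) - 37) = 2 + (-126 + p) = -124 + p)
1/j(N) = 1/(-124 + 4) = 1/(-120) = -1/120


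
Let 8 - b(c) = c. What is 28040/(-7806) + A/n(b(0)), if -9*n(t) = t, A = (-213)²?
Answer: -1593789023/31224 ≈ -51044.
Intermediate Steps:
A = 45369
b(c) = 8 - c
n(t) = -t/9
28040/(-7806) + A/n(b(0)) = 28040/(-7806) + 45369/((-(8 - 1*0)/9)) = 28040*(-1/7806) + 45369/((-(8 + 0)/9)) = -14020/3903 + 45369/((-⅑*8)) = -14020/3903 + 45369/(-8/9) = -14020/3903 + 45369*(-9/8) = -14020/3903 - 408321/8 = -1593789023/31224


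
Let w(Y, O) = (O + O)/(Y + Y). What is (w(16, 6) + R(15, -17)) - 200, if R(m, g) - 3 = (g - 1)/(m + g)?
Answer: -1501/8 ≈ -187.63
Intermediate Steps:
R(m, g) = 3 + (-1 + g)/(g + m) (R(m, g) = 3 + (g - 1)/(m + g) = 3 + (-1 + g)/(g + m))
w(Y, O) = O/Y (w(Y, O) = (2*O)/((2*Y)) = (2*O)*(1/(2*Y)) = O/Y)
(w(16, 6) + R(15, -17)) - 200 = (6/16 + (-1 + 3*15 + 4*(-17))/(-17 + 15)) - 200 = (6*(1/16) + (-1 + 45 - 68)/(-2)) - 200 = (3/8 - 1/2*(-24)) - 200 = (3/8 + 12) - 200 = 99/8 - 200 = -1501/8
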